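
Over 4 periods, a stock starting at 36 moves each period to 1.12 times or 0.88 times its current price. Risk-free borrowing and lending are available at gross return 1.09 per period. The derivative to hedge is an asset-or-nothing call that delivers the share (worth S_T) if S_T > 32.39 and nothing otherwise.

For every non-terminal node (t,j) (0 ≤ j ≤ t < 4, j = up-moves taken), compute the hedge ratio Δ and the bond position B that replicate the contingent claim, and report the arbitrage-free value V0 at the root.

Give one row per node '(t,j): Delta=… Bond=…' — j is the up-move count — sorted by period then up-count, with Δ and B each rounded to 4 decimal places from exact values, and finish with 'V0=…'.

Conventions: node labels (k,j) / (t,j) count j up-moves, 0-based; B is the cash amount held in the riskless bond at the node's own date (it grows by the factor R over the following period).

Since d<R<u, set p* = (R−d)/(u−d) = 0.8750; price each node as the discounted p*-expectation of its children.
At maturity the claim pays: V(4,0)=0.0000, V(4,1)=0.0000, V(4,2)=34.9707, V(4,3)=44.5081, V(4,4)=56.6467
Node (3,0) S=24.5330: V=(p*·0.0000+(1−p*)·0.0000)/1.09=0.0000; Δ=(0.0000−0.0000)/(27.4770−21.5890)=0.0000; B=V−Δ·S=0.0000
Node (3,1) S=31.2238: V=(p*·34.9707+(1−p*)·0.0000)/1.09=28.0728; Δ=(34.9707−0.0000)/(34.9707−27.4770)=4.6667; B=V−Δ·S=-117.6383
Node (3,2) S=39.7394: V=(p*·44.5081+(1−p*)·34.9707)/1.09=39.7394; Δ=(44.5081−34.9707)/(44.5081−34.9707)=1.0000; B=V−Δ·S=0.0000
Node (3,3) S=50.5774: V=(p*·56.6467+(1−p*)·44.5081)/1.09=50.5774; Δ=(56.6467−44.5081)/(56.6467−44.5081)=1.0000; B=V−Δ·S=0.0000
Node (2,0) S=27.8784: V=(p*·28.0728+(1−p*)·0.0000)/1.09=22.5355; Δ=(28.0728−0.0000)/(31.2238−24.5330)=4.1957; B=V−Δ·S=-94.4344
Node (2,1) S=35.4816: V=(p*·39.7394+(1−p*)·28.0728)/1.09=35.1202; Δ=(39.7394−28.0728)/(39.7394−31.2238)=1.3700; B=V−Δ·S=-13.4906
Node (2,2) S=45.1584: V=(p*·50.5774+(1−p*)·39.7394)/1.09=45.1584; Δ=(50.5774−39.7394)/(50.5774−39.7394)=1.0000; B=V−Δ·S=0.0000
Node (1,0) S=31.6800: V=(p*·35.1202+(1−p*)·22.5355)/1.09=30.7772; Δ=(35.1202−22.5355)/(35.4816−27.8784)=1.6552; B=V−Δ·S=-21.6593
Node (1,1) S=40.3200: V=(p*·45.1584+(1−p*)·35.1202)/1.09=40.2786; Δ=(45.1584−35.1202)/(45.1584−35.4816)=1.0373; B=V−Δ·S=-1.5471
Node (0,0) S=36.0000: V=(p*·40.2786+(1−p*)·30.7772)/1.09=35.8632; Δ=(40.2786−30.7772)/(40.3200−31.6800)=1.0997; B=V−Δ·S=-3.7258
As a check, the time-0 holding Δ(0,0)·S0 + B(0,0) comes to 35.8632 — exactly V0.

(0,0): Delta=1.0997 Bond=-3.7258
(1,0): Delta=1.6552 Bond=-21.6593
(1,1): Delta=1.0373 Bond=-1.5471
(2,0): Delta=4.1957 Bond=-94.4344
(2,1): Delta=1.3700 Bond=-13.4906
(2,2): Delta=1.0000 Bond=0.0000
(3,0): Delta=0.0000 Bond=0.0000
(3,1): Delta=4.6667 Bond=-117.6383
(3,2): Delta=1.0000 Bond=0.0000
(3,3): Delta=1.0000 Bond=0.0000
V0=35.8632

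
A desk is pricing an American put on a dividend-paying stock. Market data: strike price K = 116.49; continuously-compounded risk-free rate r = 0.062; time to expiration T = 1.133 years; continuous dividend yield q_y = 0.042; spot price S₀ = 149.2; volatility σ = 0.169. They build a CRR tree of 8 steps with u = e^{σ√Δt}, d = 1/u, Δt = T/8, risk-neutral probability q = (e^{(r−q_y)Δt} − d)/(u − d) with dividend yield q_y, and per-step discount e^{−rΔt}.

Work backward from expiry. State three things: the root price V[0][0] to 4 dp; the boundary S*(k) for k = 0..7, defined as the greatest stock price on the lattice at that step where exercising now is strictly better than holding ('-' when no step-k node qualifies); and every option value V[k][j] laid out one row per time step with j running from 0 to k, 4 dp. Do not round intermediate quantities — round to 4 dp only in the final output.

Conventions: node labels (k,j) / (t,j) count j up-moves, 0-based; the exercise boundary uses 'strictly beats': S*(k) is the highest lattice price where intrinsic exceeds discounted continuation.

price = 0.5867
boundary = - - - - - - 101.8690 108.5584
tree:
0.5867
1.0534 0.1420
1.8668 0.2790 0.0110
3.2541 0.5470 0.0225 0.0000
5.5521 1.0708 0.0460 0.0000 0.0000
9.2010 2.0919 0.0941 0.0000 0.0000 0.0000
14.6210 4.0781 0.1923 0.0000 0.0000 0.0000 0.0000
20.8981 7.9316 0.3929 0.0000 0.0000 0.0000 0.0000 0.0000
26.7884 14.6210 0.8030 0.0000 0.0000 0.0000 0.0000 0.0000 0.0000

Δt=0.14163  u=1.06567  d=0.93838  q=0.50639  discount=0.99126
step 8 (expiry): payoffs max(K−S,0) = 26.7884 14.6210 0.8030 0.0000 0.0000 0.0000 0.0000 0.0000 0.0000
step 7: (k=7,j=0): S=95.5919, K−S=20.8981, hold=20.4466 ⇒ V=20.8981 exercise | (k=7,j=1): S=108.5584, K−S=7.9316, hold=7.5571 ⇒ V=7.9316 exercise | (k=7,j=2): S=123.2837, K−S=0.0000, hold=0.3929 ⇒ V=0.3929 continue | (k=7,j=3): S=140.0063, K−S=0.0000, hold=0.0000 ⇒ V=0.0000 continue | (k=7,j=4): S=158.9974, K−S=0.0000, hold=0.0000 ⇒ V=0.0000 continue | (k=7,j=5): S=180.5644, K−S=0.0000, hold=0.0000 ⇒ V=0.0000 continue | (k=7,j=6): S=205.0569, K−S=0.0000, hold=0.0000 ⇒ V=0.0000 continue | (k=7,j=7): S=232.8716, K−S=0.0000, hold=0.0000 ⇒ V=0.0000 continue  boundary S*=108.5584
step 6: (k=6,j=0): S=101.8690, K−S=14.6210, hold=14.2067 ⇒ V=14.6210 exercise | (k=6,j=1): S=115.6870, K−S=0.8030, hold=4.0781 ⇒ V=4.0781 continue | (k=6,j=2): S=131.3792, K−S=0.0000, hold=0.1923 ⇒ V=0.1923 continue | (k=6,j=3): S=149.2000, K−S=0.0000, hold=0.0000 ⇒ V=0.0000 continue | (k=6,j=4): S=169.4381, K−S=0.0000, hold=0.0000 ⇒ V=0.0000 continue | (k=6,j=5): S=192.4213, K−S=0.0000, hold=0.0000 ⇒ V=0.0000 continue | (k=6,j=6): S=218.5221, K−S=0.0000, hold=0.0000 ⇒ V=0.0000 continue  boundary S*=101.8690
step 5: (k=5,j=0): S=108.5584, K−S=7.9316, hold=9.2010 ⇒ V=9.2010 continue | (k=5,j=1): S=123.2837, K−S=0.0000, hold=2.0919 ⇒ V=2.0919 continue | (k=5,j=2): S=140.0063, K−S=0.0000, hold=0.0941 ⇒ V=0.0941 continue | (k=5,j=3): S=158.9974, K−S=0.0000, hold=0.0000 ⇒ V=0.0000 continue | (k=5,j=4): S=180.5644, K−S=0.0000, hold=0.0000 ⇒ V=0.0000 continue | (k=5,j=5): S=205.0569, K−S=0.0000, hold=0.0000 ⇒ V=0.0000 continue  boundary S*=-
step 4: (k=4,j=0): S=115.6870, K−S=0.8030, hold=5.5521 ⇒ V=5.5521 continue | (k=4,j=1): S=131.3792, K−S=0.0000, hold=1.0708 ⇒ V=1.0708 continue | (k=4,j=2): S=149.2000, K−S=0.0000, hold=0.0460 ⇒ V=0.0460 continue | (k=4,j=3): S=169.4381, K−S=0.0000, hold=0.0000 ⇒ V=0.0000 continue | (k=4,j=4): S=192.4213, K−S=0.0000, hold=0.0000 ⇒ V=0.0000 continue  boundary S*=-
step 3: (k=3,j=0): S=123.2837, K−S=0.0000, hold=3.2541 ⇒ V=3.2541 continue | (k=3,j=1): S=140.0063, K−S=0.0000, hold=0.5470 ⇒ V=0.5470 continue | (k=3,j=2): S=158.9974, K−S=0.0000, hold=0.0225 ⇒ V=0.0225 continue | (k=3,j=3): S=180.5644, K−S=0.0000, hold=0.0000 ⇒ V=0.0000 continue  boundary S*=-
step 2: (k=2,j=0): S=131.3792, K−S=0.0000, hold=1.8668 ⇒ V=1.8668 continue | (k=2,j=1): S=149.2000, K−S=0.0000, hold=0.2790 ⇒ V=0.2790 continue | (k=2,j=2): S=169.4381, K−S=0.0000, hold=0.0110 ⇒ V=0.0110 continue  boundary S*=-
step 1: (k=1,j=0): S=140.0063, K−S=0.0000, hold=1.0534 ⇒ V=1.0534 continue | (k=1,j=1): S=158.9974, K−S=0.0000, hold=0.1420 ⇒ V=0.1420 continue  boundary S*=-
step 0: (k=0,j=0): S=149.2000, K−S=0.0000, hold=0.5867 ⇒ V=0.5867 continue  boundary S*=-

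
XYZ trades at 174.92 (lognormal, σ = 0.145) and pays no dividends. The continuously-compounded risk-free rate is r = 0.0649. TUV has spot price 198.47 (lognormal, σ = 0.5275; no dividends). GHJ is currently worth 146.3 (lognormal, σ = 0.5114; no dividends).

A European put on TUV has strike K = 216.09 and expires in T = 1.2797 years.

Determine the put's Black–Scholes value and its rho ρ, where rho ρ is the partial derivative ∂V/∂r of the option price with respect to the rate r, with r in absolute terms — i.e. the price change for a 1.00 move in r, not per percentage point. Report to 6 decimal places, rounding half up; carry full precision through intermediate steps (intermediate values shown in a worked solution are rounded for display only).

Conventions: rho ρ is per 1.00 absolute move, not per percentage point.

price = 46.802121
ρ = -157.420529

σ√T = 0.5275·√1.2797 = 0.596728
d₁ = (ln(S/K) + (r+σ²/2)T) / (σ√T) = (ln(198.47/216.09) + (0.0649+0.5275²/2)·1.2797) / 0.596728 = (-0.085057 + 0.261095) / 0.596728 = 0.295005
d₂ = d₁ − σ√T = 0.295005 − 0.596728 = -0.301723
e^{−rT} = 0.920303
N(−d₁) = 0.383995,  N(−d₂) = 0.618568
Put price V = K·e^{−rT}·N(−d₂) − S·N(−d₁) = 123.013620 − 76.211498 = 46.802121
ρ = −K·T·e^{−rT}·N(−d₂) = -157.420529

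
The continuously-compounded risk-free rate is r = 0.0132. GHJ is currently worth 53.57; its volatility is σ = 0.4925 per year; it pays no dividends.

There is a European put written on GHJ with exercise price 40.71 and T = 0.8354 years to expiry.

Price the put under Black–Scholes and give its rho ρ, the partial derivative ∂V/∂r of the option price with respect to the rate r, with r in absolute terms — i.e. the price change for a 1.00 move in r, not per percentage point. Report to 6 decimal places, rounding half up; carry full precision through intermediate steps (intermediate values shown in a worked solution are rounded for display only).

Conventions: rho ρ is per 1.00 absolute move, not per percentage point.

σ√T = 0.4925·√0.8354 = 0.450146
d₁ = (ln(S/K) + (r+σ²/2)T) / (σ√T) = (ln(53.57/40.71) + (0.0132+0.4925²/2)·0.8354) / 0.450146 = (0.274515 + 0.112343) / 0.450146 = 0.859407
d₂ = d₁ − σ√T = 0.859407 − 0.450146 = 0.409260
e^{−rT} = 0.989033
N(−d₁) = 0.195058,  N(−d₂) = 0.341174
Put price V = K·e^{−rT}·N(−d₂) − S·N(−d₁) = 13.736886 − 10.449264 = 3.287621
ρ = −K·T·e^{−rT}·N(−d₂) = -11.475794

price = 3.287621
ρ = -11.475794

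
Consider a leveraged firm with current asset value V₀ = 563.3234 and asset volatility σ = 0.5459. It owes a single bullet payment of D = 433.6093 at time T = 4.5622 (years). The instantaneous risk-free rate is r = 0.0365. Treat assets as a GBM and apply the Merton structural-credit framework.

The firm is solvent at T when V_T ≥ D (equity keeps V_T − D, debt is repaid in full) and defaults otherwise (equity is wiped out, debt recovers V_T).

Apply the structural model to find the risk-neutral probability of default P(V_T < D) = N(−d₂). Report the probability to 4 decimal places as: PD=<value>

Apply the equity-as-call identities (strike 433.6093, horizon 4.5622 years):
d₁ = [ln(V₀/D) + (r + σ²/2)T] / (σ√T)
   = [ln(563.3234/433.6093) + (0.0365 + 0.5·0.5459²)·4.5622] / (0.5459·√4.5622)
   = [0.261710 + 0.846304] / 1.166005 = 0.950265
d₂ = d₁ − σ√T = 0.950265 − 1.166005 = -0.215739
risk-neutral PD = N(−d₂) = N(0.215739) = 0.585405

PD=0.5854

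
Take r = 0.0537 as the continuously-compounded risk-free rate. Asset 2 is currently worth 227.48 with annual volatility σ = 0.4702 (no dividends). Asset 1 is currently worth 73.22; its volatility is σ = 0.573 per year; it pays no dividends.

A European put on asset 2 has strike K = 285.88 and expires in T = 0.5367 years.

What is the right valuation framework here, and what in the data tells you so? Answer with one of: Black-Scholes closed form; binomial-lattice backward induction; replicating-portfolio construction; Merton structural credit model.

framework: Black-Scholes closed form

Key observation: with asset 2 following a GBM at constant σ and r, the European put struck at 285.88 prices in closed form — nothing here needs a stepwise model or a balance sheet.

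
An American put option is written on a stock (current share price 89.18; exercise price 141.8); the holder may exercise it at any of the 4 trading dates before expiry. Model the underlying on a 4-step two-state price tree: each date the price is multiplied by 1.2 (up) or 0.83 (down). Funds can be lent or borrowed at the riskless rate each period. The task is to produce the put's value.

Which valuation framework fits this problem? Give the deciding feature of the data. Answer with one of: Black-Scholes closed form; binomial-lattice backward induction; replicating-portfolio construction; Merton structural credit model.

Key observation: an American put (K = 141.8, S₀ = 89.18) on a 4-date tree has no closed form — the optimal stopping decision is embedded and must be resolved recursively from expiry.

framework: binomial-lattice backward induction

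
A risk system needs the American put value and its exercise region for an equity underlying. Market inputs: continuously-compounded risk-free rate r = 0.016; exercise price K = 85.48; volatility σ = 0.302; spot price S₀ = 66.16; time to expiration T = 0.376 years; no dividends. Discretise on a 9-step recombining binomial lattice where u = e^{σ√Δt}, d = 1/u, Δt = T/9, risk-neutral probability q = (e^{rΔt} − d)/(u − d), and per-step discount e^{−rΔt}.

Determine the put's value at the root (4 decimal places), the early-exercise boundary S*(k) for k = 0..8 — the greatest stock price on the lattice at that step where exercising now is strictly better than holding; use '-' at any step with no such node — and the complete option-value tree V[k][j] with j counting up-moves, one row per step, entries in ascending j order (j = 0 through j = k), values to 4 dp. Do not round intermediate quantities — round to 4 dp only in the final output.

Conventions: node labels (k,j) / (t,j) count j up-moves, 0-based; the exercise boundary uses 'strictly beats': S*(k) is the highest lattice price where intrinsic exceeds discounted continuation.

price = 19.6163
boundary = - - 58.4763 62.1996 58.4763 62.1996 66.1600 70.3726 74.8534
tree:
19.6163
23.2940 15.8150
27.0037 19.4645 12.0380
30.5042 23.2804 15.5191 8.4310
33.7951 27.0037 19.3408 11.5624 5.1831
36.8890 30.5042 23.2804 15.2665 7.7228 2.5467
39.7977 33.7951 27.0037 19.3200 11.0681 4.2513 0.7759
42.5323 36.8890 30.5042 23.2804 15.1074 6.8787 1.5224 0.0000
45.1032 39.7977 33.7951 27.0037 19.3200 10.6266 2.9869 0.0000 0.0000
47.5202 42.5323 36.8890 30.5042 23.2804 15.1074 5.8605 0.0000 0.0000 0.0000

params: Δt=0.04178 u=1.06367 d=0.94014 q=0.48999 e^(-rΔt)=0.99933
t_9 payoffs: 47.5202 42.5323 36.8890 30.5042 23.2804 15.1074 5.8605 0.0000 0.0000 0.0000
t_8: node(8,0) S=40.3768 payoff=45.1032 vs cont=45.0461 → 45.1032 [stop]  node(8,1) S=45.6823 payoff=39.7977 vs cont=39.7406 → 39.7977 [stop]  node(8,2) S=51.6849 payoff=33.7951 vs cont=33.7380 → 33.7951 [stop]  node(8,3) S=58.4763 payoff=27.0037 vs cont=26.9466 → 27.0037 [stop]  node(8,4) S=66.1600 payoff=19.3200 vs cont=19.2629 → 19.3200 [stop]  node(8,5) S=74.8534 payoff=10.6266 vs cont=10.5695 → 10.6266 [stop]  node(8,6) S=84.6891 payoff=0.7909 vs cont=2.9869 → 2.9869 [wait]  node(8,7) S=95.8172 payoff=0.0000 vs cont=0.0000 → 0.0000 [wait]  node(8,8) S=108.4075 payoff=0.0000 vs cont=0.0000 → 0.0000 [wait]  ⇒ S*(8)=74.8534
t_7: node(7,0) S=42.9477 payoff=42.5323 vs cont=42.4752 → 42.5323 [stop]  node(7,1) S=48.5910 payoff=36.8890 vs cont=36.8319 → 36.8890 [stop]  node(7,2) S=54.9758 payoff=30.5042 vs cont=30.4471 → 30.5042 [stop]  node(7,3) S=62.1996 payoff=23.2804 vs cont=23.2233 → 23.2804 [stop]  node(7,4) S=70.3726 payoff=15.1074 vs cont=15.0503 → 15.1074 [stop]  node(7,5) S=79.6195 payoff=5.8605 vs cont=6.8787 → 6.8787 [wait]  node(7,6) S=90.0814 payoff=0.0000 vs cont=1.5224 → 1.5224 [wait]  node(7,7) S=101.9181 payoff=0.0000 vs cont=0.0000 → 0.0000 [wait]  ⇒ S*(7)=70.3726
t_6: node(6,0) S=45.6823 payoff=39.7977 vs cont=39.7406 → 39.7977 [stop]  node(6,1) S=51.6849 payoff=33.7951 vs cont=33.7380 → 33.7951 [stop]  node(6,2) S=58.4763 payoff=27.0037 vs cont=26.9466 → 27.0037 [stop]  node(6,3) S=66.1600 payoff=19.3200 vs cont=19.2629 → 19.3200 [stop]  node(6,4) S=74.8534 payoff=10.6266 vs cont=11.0681 → 11.0681 [wait]  node(6,5) S=84.6891 payoff=0.7909 vs cont=4.2513 → 4.2513 [wait]  node(6,6) S=95.8172 payoff=0.0000 vs cont=0.7759 → 0.7759 [wait]  ⇒ S*(6)=66.1600
t_5: node(5,0) S=48.5910 payoff=36.8890 vs cont=36.8319 → 36.8890 [stop]  node(5,1) S=54.9758 payoff=30.5042 vs cont=30.4471 → 30.5042 [stop]  node(5,2) S=62.1996 payoff=23.2804 vs cont=23.2233 → 23.2804 [stop]  node(5,3) S=70.3726 payoff=15.1074 vs cont=15.2665 → 15.2665 [wait]  node(5,4) S=79.6195 payoff=5.8605 vs cont=7.7228 → 7.7228 [wait]  node(5,5) S=90.0814 payoff=0.0000 vs cont=2.5467 → 2.5467 [wait]  ⇒ S*(5)=62.1996
t_4: node(4,0) S=51.6849 payoff=33.7951 vs cont=33.7380 → 33.7951 [stop]  node(4,1) S=58.4763 payoff=27.0037 vs cont=26.9466 → 27.0037 [stop]  node(4,2) S=66.1600 payoff=19.3200 vs cont=19.3408 → 19.3408 [wait]  node(4,3) S=74.8534 payoff=10.6266 vs cont=11.5624 → 11.5624 [wait]  node(4,4) S=84.6891 payoff=0.7909 vs cont=5.1831 → 5.1831 [wait]  ⇒ S*(4)=58.4763
t_3: node(3,0) S=54.9758 payoff=30.5042 vs cont=30.4471 → 30.5042 [stop]  node(3,1) S=62.1996 payoff=23.2804 vs cont=23.2335 → 23.2804 [stop]  node(3,2) S=70.3726 payoff=15.1074 vs cont=15.5191 → 15.5191 [wait]  node(3,3) S=79.6195 payoff=5.8605 vs cont=8.4310 → 8.4310 [wait]  ⇒ S*(3)=62.1996
t_2: node(2,0) S=58.4763 payoff=27.0037 vs cont=26.9466 → 27.0037 [stop]  node(2,1) S=66.1600 payoff=19.3200 vs cont=19.4645 → 19.4645 [wait]  node(2,2) S=74.8534 payoff=10.6266 vs cont=12.0380 → 12.0380 [wait]  ⇒ S*(2)=58.4763
t_1: node(1,0) S=62.1996 payoff=23.2804 vs cont=23.2940 → 23.2940 [wait]  node(1,1) S=70.3726 payoff=15.1074 vs cont=15.8150 → 15.8150 [wait]  ⇒ S*(1)=-
t_0: node(0,0) S=66.1600 payoff=19.3200 vs cont=19.6163 → 19.6163 [wait]  ⇒ S*(0)=-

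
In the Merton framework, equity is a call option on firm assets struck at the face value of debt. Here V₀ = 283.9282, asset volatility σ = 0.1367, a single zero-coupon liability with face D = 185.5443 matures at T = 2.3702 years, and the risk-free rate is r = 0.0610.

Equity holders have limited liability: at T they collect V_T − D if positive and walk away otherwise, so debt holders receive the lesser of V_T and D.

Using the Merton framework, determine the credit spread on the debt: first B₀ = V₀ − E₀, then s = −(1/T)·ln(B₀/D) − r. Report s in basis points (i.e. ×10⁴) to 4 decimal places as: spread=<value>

Work the structural quantities from V₀ = 283.9282 against face 185.5443:
d₁ = [ln(V₀/D) + (r + σ²/2)T] / (σ√T)
   = [ln(283.9282/185.5443) + (0.0610 + 0.5·0.1367²)·2.3702] / (0.1367·√2.3702)
   = [0.425428 + 0.166728] / 0.210456 = 2.813682
d₂ = d₁ − σ√T = 2.813682 − 0.210456 = 2.603226
N(d₁) = 0.997551,  N(d₂) = 0.995382,  e^(−rT) = 0.865384
E₀ = V₀·N(d₁) − D·e^(−rT)·N(d₂)
   = 283.9282·0.997551 − 185.5443·0.865384·0.995382 = 123.407293
B₀ = V₀ − E₀ = 283.9282 − 123.407293 = 160.520907
spread = −(1/T)·ln(B₀/D) − r = −(1/2.3702)·ln(160.520907/185.5443) − 0.0610 = 0.00012120
in basis points: 0.00012120 × 10⁴ = 1.2120 bp

spread=1.2120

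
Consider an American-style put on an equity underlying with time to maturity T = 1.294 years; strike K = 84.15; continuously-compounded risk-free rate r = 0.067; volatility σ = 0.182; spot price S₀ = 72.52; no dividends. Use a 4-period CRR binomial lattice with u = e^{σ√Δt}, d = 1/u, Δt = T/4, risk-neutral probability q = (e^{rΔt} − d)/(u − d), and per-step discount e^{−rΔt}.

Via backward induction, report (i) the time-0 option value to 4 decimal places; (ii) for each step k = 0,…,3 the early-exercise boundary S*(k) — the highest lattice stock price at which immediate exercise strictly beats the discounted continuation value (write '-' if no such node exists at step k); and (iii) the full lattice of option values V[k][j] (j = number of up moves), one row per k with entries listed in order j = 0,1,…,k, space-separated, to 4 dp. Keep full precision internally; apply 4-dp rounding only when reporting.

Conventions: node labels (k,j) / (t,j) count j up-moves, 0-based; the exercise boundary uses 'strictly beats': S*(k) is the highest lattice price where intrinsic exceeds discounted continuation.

price = 11.6300
boundary = 72.5200 65.3885 72.5200 65.3885
tree:
11.6300
18.7615 5.8980
25.1917 11.6300 1.9665
30.9896 18.7615 4.7823 0.0000
36.2173 25.1917 11.6300 0.0000 0.0000

Δt=0.32350, u=1.10906, d=0.90166, q=0.57979, disc=e^(-rΔt)=0.97856
k=4 terminal: V=max(K-S,0) → 36.2173 25.1917 11.6300 0.0000 0.0000
k=3: j=0 S=53.1604 intr=30.9896 cont=29.1853 V=30.9896[EX]; j=1 S=65.3885 intr=18.7615 cont=16.9572 V=18.7615[EX]; j=2 S=80.4293 intr=3.7207 cont=4.7823 V=4.7823[hold]; j=3 S=98.9299 intr=0.0000 cont=0.0000 V=0.0000[hold]  S*(3)=65.3885
k=2: j=0 S=58.9583 intr=25.1917 cont=23.3874 V=25.1917[EX]; j=1 S=72.5200 intr=11.6300 cont=10.4280 V=11.6300[EX]; j=2 S=89.2012 intr=0.0000 cont=1.9665 V=1.9665[hold]  S*(2)=72.5200
k=1: j=0 S=65.3885 intr=18.7615 cont=16.9572 V=18.7615[EX]; j=1 S=80.4293 intr=3.7207 cont=5.8980 V=5.8980[hold]  S*(1)=65.3885
k=0: j=0 S=72.5200 intr=11.6300 cont=11.0610 V=11.6300[EX]  S*(0)=72.5200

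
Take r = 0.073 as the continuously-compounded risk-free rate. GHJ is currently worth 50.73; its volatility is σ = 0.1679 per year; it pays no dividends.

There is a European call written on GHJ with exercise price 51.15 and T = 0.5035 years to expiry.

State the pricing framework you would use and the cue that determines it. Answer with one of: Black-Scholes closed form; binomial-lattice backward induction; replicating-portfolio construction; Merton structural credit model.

Key observation: a European-exercise option on GHJ struck at 51.15 — a GBM underlying with constant parameters — admits an analytic price: the data contain no early exercise, no discrete tree, no debt structure.

framework: Black-Scholes closed form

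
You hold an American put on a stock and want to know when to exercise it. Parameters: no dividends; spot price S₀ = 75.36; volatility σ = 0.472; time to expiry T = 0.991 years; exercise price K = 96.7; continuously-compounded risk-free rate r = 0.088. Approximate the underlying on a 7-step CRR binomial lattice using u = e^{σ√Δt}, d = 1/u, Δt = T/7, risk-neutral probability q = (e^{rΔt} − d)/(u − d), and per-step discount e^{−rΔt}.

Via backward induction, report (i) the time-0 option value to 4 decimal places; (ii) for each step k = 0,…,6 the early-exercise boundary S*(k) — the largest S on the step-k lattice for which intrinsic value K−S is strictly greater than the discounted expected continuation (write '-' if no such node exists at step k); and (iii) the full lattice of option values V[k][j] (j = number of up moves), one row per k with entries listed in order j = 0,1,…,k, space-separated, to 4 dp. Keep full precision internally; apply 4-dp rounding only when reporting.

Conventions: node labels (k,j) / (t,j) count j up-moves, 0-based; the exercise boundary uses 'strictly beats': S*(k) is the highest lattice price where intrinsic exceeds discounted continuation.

params: Δt=0.14157 u=1.19434 d=0.83728 q=0.49083 e^(-rΔt)=0.98762
t_7 payoffs: 74.9609 65.6902 52.4660 33.6024 6.6945 0.0000 0.0000 0.0000
t_6: node(6,0) S=25.9639 payoff=70.7361 vs cont=69.5388 → 70.7361 [stop]  node(6,1) S=37.0363 payoff=59.6637 vs cont=58.4665 → 59.6637 [stop]  node(6,2) S=52.8304 payoff=43.8696 vs cont=42.6723 → 43.8696 [stop]  node(6,3) S=75.3600 payoff=21.3400 vs cont=20.1428 → 21.3400 [stop]  node(6,4) S=107.4973 payoff=0.0000 vs cont=3.3664 → 3.3664 [wait]  node(6,5) S=153.3396 payoff=0.0000 vs cont=0.0000 → 0.0000 [wait]  node(6,6) S=218.7314 payoff=0.0000 vs cont=0.0000 → 0.0000 [wait]  ⇒ S*(6)=75.3600
t_5: node(5,0) S=31.0098 payoff=65.6902 vs cont=64.4929 → 65.6902 [stop]  node(5,1) S=44.2340 payoff=52.4660 vs cont=51.2688 → 52.4660 [stop]  node(5,2) S=63.0976 payoff=33.6024 vs cont=32.4052 → 33.6024 [stop]  node(5,3) S=90.0055 payoff=6.6945 vs cont=12.3631 → 12.3631 [wait]  node(5,4) S=128.3885 payoff=0.0000 vs cont=1.6929 → 1.6929 [wait]  node(5,5) S=183.1398 payoff=0.0000 vs cont=0.0000 → 0.0000 [wait]  ⇒ S*(5)=63.0976
t_4: node(4,0) S=37.0363 payoff=59.6637 vs cont=58.4665 → 59.6637 [stop]  node(4,1) S=52.8304 payoff=43.8696 vs cont=42.6723 → 43.8696 [stop]  node(4,2) S=75.3600 payoff=21.3400 vs cont=22.8906 → 22.8906 [wait]  node(4,3) S=107.4973 payoff=0.0000 vs cont=7.0376 → 7.0376 [wait]  node(4,4) S=153.3396 payoff=0.0000 vs cont=0.8513 → 0.8513 [wait]  ⇒ S*(4)=52.8304
t_3: node(3,0) S=44.2340 payoff=52.4660 vs cont=51.2688 → 52.4660 [stop]  node(3,1) S=63.0976 payoff=33.6024 vs cont=33.1569 → 33.6024 [stop]  node(3,2) S=90.0055 payoff=6.6945 vs cont=14.9225 → 14.9225 [wait]  node(3,3) S=128.3885 payoff=0.0000 vs cont=3.9517 → 3.9517 [wait]  ⇒ S*(3)=63.0976
t_2: node(2,0) S=52.8304 payoff=43.8696 vs cont=42.6723 → 43.8696 [stop]  node(2,1) S=75.3600 payoff=21.3400 vs cont=24.1313 → 24.1313 [wait]  node(2,2) S=107.4973 payoff=0.0000 vs cont=9.4196 → 9.4196 [wait]  ⇒ S*(2)=52.8304
t_1: node(1,0) S=63.0976 payoff=33.6024 vs cont=33.7583 → 33.7583 [wait]  node(1,1) S=90.0055 payoff=6.6945 vs cont=16.7010 → 16.7010 [wait]  ⇒ S*(1)=-
t_0: node(0,0) S=75.3600 payoff=21.3400 vs cont=25.0718 → 25.0718 [wait]  ⇒ S*(0)=-

price = 25.0718
boundary = - - 52.8304 63.0976 52.8304 63.0976 75.3600
tree:
25.0718
33.7583 16.7010
43.8696 24.1313 9.4196
52.4660 33.6024 14.9225 3.9517
59.6637 43.8696 22.8906 7.0376 0.8513
65.6902 52.4660 33.6024 12.3631 1.6929 0.0000
70.7361 59.6637 43.8696 21.3400 3.3664 0.0000 0.0000
74.9609 65.6902 52.4660 33.6024 6.6945 0.0000 0.0000 0.0000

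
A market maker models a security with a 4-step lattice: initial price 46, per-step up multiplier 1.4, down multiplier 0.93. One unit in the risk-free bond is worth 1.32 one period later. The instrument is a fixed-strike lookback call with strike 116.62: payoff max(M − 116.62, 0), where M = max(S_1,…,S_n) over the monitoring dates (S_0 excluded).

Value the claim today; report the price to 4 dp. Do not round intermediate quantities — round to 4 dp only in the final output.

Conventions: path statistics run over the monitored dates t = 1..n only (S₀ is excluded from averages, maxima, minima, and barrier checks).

Under the martingale measure an up-move has probability p* = 0.8298; value the claim as the probability-weighted average of per-path payoffs, discounted 4 periods at R = 1.32.
Enumerate all 2^4 = 16 price paths (U = up ×1.4, D = down ×0.93); each path with k up-moves has probability p*^k·(1−p*)^(4−k).
DDDD: M=42.7800, payoff=0.0000, prob=0.000839
UDDD: M=64.4000, payoff=0.0000, prob=0.004092
DUDD: M=59.8920, payoff=0.0000, prob=0.004092
UUDD: M=90.1600, payoff=0.0000, prob=0.019949
DDUD: M=55.6996, payoff=0.0000, prob=0.004092
UDUD: M=83.8488, payoff=0.0000, prob=0.019949
DUUD: M=83.8488, payoff=0.0000, prob=0.019949
UUUD: M=126.2240, payoff=9.6040, prob=0.097251
DDDU: M=51.8006, payoff=0.0000, prob=0.004092
UDDU: M=77.9794, payoff=0.0000, prob=0.019949
DUDU: M=77.9794, payoff=0.0000, prob=0.019949
UUDU: M=117.3883, payoff=0.7683, prob=0.097251
DDUU: M=77.9794, payoff=0.0000, prob=0.019949
UDUU: M=117.3883, payoff=0.7683, prob=0.097251
DUUU: M=117.3883, payoff=0.7683, prob=0.097251
UUUU: M=176.7136, payoff=60.0936, prob=0.474097
Price = Σ prob·payoff / R^4 = 29.648335 / 3.035958 = 9.7657

price = 9.7657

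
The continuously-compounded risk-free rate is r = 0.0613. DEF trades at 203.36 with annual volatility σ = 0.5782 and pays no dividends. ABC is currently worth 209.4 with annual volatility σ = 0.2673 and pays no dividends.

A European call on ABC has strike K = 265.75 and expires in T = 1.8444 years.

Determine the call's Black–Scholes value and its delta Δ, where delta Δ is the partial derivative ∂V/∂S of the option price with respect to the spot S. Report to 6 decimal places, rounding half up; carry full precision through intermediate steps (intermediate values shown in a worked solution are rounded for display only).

σ√T = 0.2673·√1.8444 = 0.363017
d₁ = (ln(S/K) + (r+σ²/2)T) / (σ√T) = (ln(209.4/265.75) + (0.0613+0.2673²/2)·1.8444) / 0.363017 = (-0.238310 + 0.178952) / 0.363017 = -0.163512
d₂ = d₁ − σ√T = -0.163512 − 0.363017 = -0.526528
e^{−rT} = 0.893096
N(d₁) = 0.435058,  N(d₂) = 0.299261
Call price V = S·N(d₁) − K·e^{−rT}·N(d₂) = 91.101100 − 71.026550 = 20.074550
Δ = N(d₁) = 0.435058

price = 20.074550
Δ = 0.435058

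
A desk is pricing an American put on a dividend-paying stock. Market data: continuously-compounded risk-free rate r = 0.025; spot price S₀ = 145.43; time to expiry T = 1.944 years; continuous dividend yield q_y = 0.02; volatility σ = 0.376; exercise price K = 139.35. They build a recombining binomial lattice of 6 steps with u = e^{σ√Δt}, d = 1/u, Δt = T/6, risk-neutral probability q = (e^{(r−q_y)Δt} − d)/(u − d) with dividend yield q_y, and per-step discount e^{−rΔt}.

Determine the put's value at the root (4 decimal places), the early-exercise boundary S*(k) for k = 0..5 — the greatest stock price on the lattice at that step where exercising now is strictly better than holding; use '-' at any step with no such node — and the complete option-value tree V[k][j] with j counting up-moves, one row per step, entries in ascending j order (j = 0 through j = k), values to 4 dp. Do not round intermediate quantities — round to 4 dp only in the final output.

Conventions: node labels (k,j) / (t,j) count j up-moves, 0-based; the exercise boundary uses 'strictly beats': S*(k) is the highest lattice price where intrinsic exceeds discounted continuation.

price = 24.6816
boundary = - - - 76.5257 61.7814 76.5257
tree:
24.6816
34.9671 12.5793
47.8747 19.8515 3.9346
62.8243 30.5009 7.2179 0.0000
77.5686 45.0999 13.2412 0.0000 0.0000
89.4720 62.8243 24.2909 0.0000 0.0000 0.0000
99.0820 77.5686 44.5614 0.0000 0.0000 0.0000 0.0000

Δt=0.32400, u=1.23865, d=0.80733, q=0.45046, disc=e^(-rΔt)=0.99193
k=6 terminal: V=max(K-S,0) → 99.0820 77.5686 44.5614 0.0000 0.0000 0.0000 0.0000
k=5: j=0 S=49.8780 intr=89.4720 cont=88.6700 V=89.4720[EX]; j=1 S=76.5257 intr=62.8243 cont=62.1945 V=62.8243[EX]; j=2 S=117.4100 intr=21.9400 cont=24.2909 V=24.2909[hold]; j=3 S=180.1370 intr=0.0000 cont=0.0000 V=0.0000[hold]; j=4 S=276.3764 intr=0.0000 cont=0.0000 V=0.0000[hold]; j=5 S=424.0323 intr=0.0000 cont=0.0000 V=0.0000[hold]  S*(5)=76.5257
k=4: j=0 S=61.7814 intr=77.5686 cont=76.8434 V=77.5686[EX]; j=1 S=94.7886 intr=44.5614 cont=45.0999 V=45.0999[hold]; j=2 S=145.4300 intr=0.0000 cont=13.2412 V=13.2412[hold]; j=3 S=223.1269 intr=0.0000 cont=0.0000 V=0.0000[hold]; j=4 S=342.3339 intr=0.0000 cont=0.0000 V=0.0000[hold]  S*(4)=61.7814
k=3: j=0 S=76.5257 intr=62.8243 cont=62.4351 V=62.8243[EX]; j=1 S=117.4100 intr=21.9400 cont=30.5009 V=30.5009[hold]; j=2 S=180.1370 intr=0.0000 cont=7.2179 V=7.2179[hold]; j=3 S=276.3764 intr=0.0000 cont=0.0000 V=0.0000[hold]  S*(3)=76.5257
k=2: j=0 S=94.7886 intr=44.5614 cont=47.8747 V=47.8747[hold]; j=1 S=145.4300 intr=0.0000 cont=19.8515 V=19.8515[hold]; j=2 S=223.1269 intr=0.0000 cont=3.9346 V=3.9346[hold]  S*(2)=-
k=1: j=0 S=117.4100 intr=21.9400 cont=34.9671 V=34.9671[hold]; j=1 S=180.1370 intr=0.0000 cont=12.5793 V=12.5793[hold]  S*(1)=-
k=0: j=0 S=145.4300 intr=0.0000 cont=24.6816 V=24.6816[hold]  S*(0)=-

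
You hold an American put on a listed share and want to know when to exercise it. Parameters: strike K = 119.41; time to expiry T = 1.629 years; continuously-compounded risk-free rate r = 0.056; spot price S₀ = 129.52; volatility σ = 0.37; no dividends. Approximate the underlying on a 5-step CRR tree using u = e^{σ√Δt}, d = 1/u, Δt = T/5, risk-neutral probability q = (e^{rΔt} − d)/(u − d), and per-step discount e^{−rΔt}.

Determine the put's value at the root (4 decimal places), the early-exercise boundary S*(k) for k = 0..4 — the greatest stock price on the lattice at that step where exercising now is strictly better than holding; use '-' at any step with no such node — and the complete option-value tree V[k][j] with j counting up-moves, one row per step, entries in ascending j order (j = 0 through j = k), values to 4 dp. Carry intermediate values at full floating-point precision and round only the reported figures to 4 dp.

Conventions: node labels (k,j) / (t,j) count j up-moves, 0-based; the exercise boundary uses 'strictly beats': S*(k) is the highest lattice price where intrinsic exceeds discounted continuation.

price = 15.1139
boundary = - - - 68.7351 84.8981
tree:
15.1139
23.5271 6.9477
35.3487 12.1387 1.8199
50.6749 20.7658 3.6389 0.0000
63.7608 34.5119 7.2759 0.0000 0.0000
74.3554 50.6749 14.5482 0.0000 0.0000 0.0000

params: Δt=0.32580 u=1.23515 d=0.80962 q=0.49067 e^(-rΔt)=0.98192
t_5 payoffs: 74.3554 50.6749 14.5482 0.0000 0.0000 0.0000
t_4: node(4,0) S=55.6492 payoff=63.7608 vs cont=61.6019 → 63.7608 [stop]  node(4,1) S=84.8981 payoff=34.5119 vs cont=32.3531 → 34.5119 [stop]  node(4,2) S=129.5200 payoff=0.0000 vs cont=7.2759 → 7.2759 [wait]  node(4,3) S=197.5949 payoff=0.0000 vs cont=0.0000 → 0.0000 [wait]  node(4,4) S=301.4496 payoff=0.0000 vs cont=0.0000 → 0.0000 [wait]  ⇒ S*(4)=84.8981
t_3: node(3,0) S=68.7351 payoff=50.6749 vs cont=48.5161 → 50.6749 [stop]  node(3,1) S=104.8618 payoff=14.5482 vs cont=20.7658 → 20.7658 [wait]  node(3,2) S=159.9765 payoff=0.0000 vs cont=3.6389 → 3.6389 [wait]  node(3,3) S=244.0592 payoff=0.0000 vs cont=0.0000 → 0.0000 [wait]  ⇒ S*(3)=68.7351
t_2: node(2,0) S=84.8981 payoff=34.5119 vs cont=35.3487 → 35.3487 [wait]  node(2,1) S=129.5200 payoff=0.0000 vs cont=12.1387 → 12.1387 [wait]  node(2,2) S=197.5949 payoff=0.0000 vs cont=1.8199 → 1.8199 [wait]  ⇒ S*(2)=-
t_1: node(1,0) S=104.8618 payoff=14.5482 vs cont=23.5271 → 23.5271 [wait]  node(1,1) S=159.9765 payoff=0.0000 vs cont=6.9477 → 6.9477 [wait]  ⇒ S*(1)=-
t_0: node(0,0) S=129.5200 payoff=0.0000 vs cont=15.1139 → 15.1139 [wait]  ⇒ S*(0)=-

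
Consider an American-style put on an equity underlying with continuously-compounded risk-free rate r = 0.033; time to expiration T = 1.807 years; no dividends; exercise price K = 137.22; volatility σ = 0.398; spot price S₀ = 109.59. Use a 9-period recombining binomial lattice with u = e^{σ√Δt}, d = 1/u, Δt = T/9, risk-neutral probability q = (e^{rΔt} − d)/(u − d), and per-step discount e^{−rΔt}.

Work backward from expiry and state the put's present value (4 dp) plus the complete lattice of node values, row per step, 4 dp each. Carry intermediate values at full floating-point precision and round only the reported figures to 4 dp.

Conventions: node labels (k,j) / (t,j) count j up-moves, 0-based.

Δt=0.20078  u=1.19523  d=0.83666  q=0.47407  discount=0.99340
step 9 (expiry): payoffs max(K−S,0) = 115.2052 105.7703 92.2920 73.0372 45.5304 6.2350 0.0000 0.0000 0.0000 0.0000
k=8: (k=8,j=0): S=26.3127, K−S=110.9073, hold=110.0011 ⇒ V=110.9073 exercise | (k=8,j=1): S=37.5895, K−S=99.6305, hold=98.7243 ⇒ V=99.6305 exercise | (k=8,j=2): S=53.6993, K−S=83.5207, hold=82.6146 ⇒ V=83.5207 exercise | (k=8,j=3): S=76.7131, K−S=60.5069, hold=59.6007 ⇒ V=60.5069 exercise | (k=8,j=4): S=109.5900, K−S=27.6300, hold=26.7238 ⇒ V=27.6300 exercise | (k=8,j=5): S=156.5569, K−S=0.0000, hold=3.2575 ⇒ V=3.2575 continue | (k=8,j=6): S=223.6524, K−S=0.0000, hold=0.0000 ⇒ V=0.0000 continue | (k=8,j=7): S=319.5030, K−S=0.0000, hold=0.0000 ⇒ V=0.0000 continue | (k=8,j=8): S=456.4323, K−S=0.0000, hold=0.0000 ⇒ V=0.0000 continue
k=7: (k=7,j=0): S=31.4497, K−S=105.7703, hold=104.8642 ⇒ V=105.7703 exercise | (k=7,j=1): S=44.9280, K−S=92.2920, hold=91.3858 ⇒ V=92.2920 exercise | (k=7,j=2): S=64.1828, K−S=73.0372, hold=72.1310 ⇒ V=73.0372 exercise | (k=7,j=3): S=91.6896, K−S=45.5304, hold=44.6242 ⇒ V=45.5304 exercise | (k=7,j=4): S=130.9850, K−S=6.2350, hold=15.9695 ⇒ V=15.9695 continue | (k=7,j=5): S=187.1212, K−S=0.0000, hold=1.7019 ⇒ V=1.7019 continue | (k=7,j=6): S=267.3156, K−S=0.0000, hold=0.0000 ⇒ V=0.0000 continue | (k=7,j=7): S=381.8789, K−S=0.0000, hold=0.0000 ⇒ V=0.0000 continue
k=6: (k=6,j=0): S=37.5895, K−S=99.6305, hold=98.7243 ⇒ V=99.6305 exercise | (k=6,j=1): S=53.6993, K−S=83.5207, hold=82.6146 ⇒ V=83.5207 exercise | (k=6,j=2): S=76.7131, K−S=60.5069, hold=59.6007 ⇒ V=60.5069 exercise | (k=6,j=3): S=109.5900, K−S=27.6300, hold=31.3082 ⇒ V=31.3082 continue | (k=6,j=4): S=156.5569, K−S=0.0000, hold=9.1448 ⇒ V=9.1448 continue | (k=6,j=5): S=223.6524, K−S=0.0000, hold=0.8892 ⇒ V=0.8892 continue | (k=6,j=6): S=319.5030, K−S=0.0000, hold=0.0000 ⇒ V=0.0000 continue
k=5: (k=5,j=0): S=44.9280, K−S=92.2920, hold=91.3858 ⇒ V=92.2920 exercise | (k=5,j=1): S=64.1828, K−S=73.0372, hold=72.1310 ⇒ V=73.0372 exercise | (k=5,j=2): S=91.6896, K−S=45.5304, hold=46.3564 ⇒ V=46.3564 continue | (k=5,j=3): S=130.9850, K−S=6.2350, hold=20.6638 ⇒ V=20.6638 continue | (k=5,j=4): S=187.1212, K−S=0.0000, hold=5.1965 ⇒ V=5.1965 continue | (k=5,j=5): S=267.3156, K−S=0.0000, hold=0.4645 ⇒ V=0.4645 continue
k=4: (k=4,j=0): S=53.6993, K−S=83.5207, hold=82.6146 ⇒ V=83.5207 exercise | (k=4,j=1): S=76.7131, K−S=60.5069, hold=59.9898 ⇒ V=60.5069 exercise | (k=4,j=2): S=109.5900, K−S=27.6300, hold=33.9505 ⇒ V=33.9505 continue | (k=4,j=3): S=156.5569, K−S=0.0000, hold=13.2431 ⇒ V=13.2431 continue | (k=4,j=4): S=223.6524, K−S=0.0000, hold=2.9337 ⇒ V=2.9337 continue
k=3: (k=3,j=0): S=64.1828, K−S=73.0372, hold=72.1310 ⇒ V=73.0372 exercise | (k=3,j=1): S=91.6896, K−S=45.5304, hold=47.6008 ⇒ V=47.6008 continue | (k=3,j=2): S=130.9850, K−S=6.2350, hold=23.9743 ⇒ V=23.9743 continue | (k=3,j=3): S=187.1212, K−S=0.0000, hold=8.3005 ⇒ V=8.3005 continue
k=2: (k=2,j=0): S=76.7131, K−S=60.5069, hold=60.5758 ⇒ V=60.5758 continue | (k=2,j=1): S=109.5900, K−S=27.6300, hold=36.1598 ⇒ V=36.1598 continue | (k=2,j=2): S=156.5569, K−S=0.0000, hold=16.4345 ⇒ V=16.4345 continue
k=1: (k=1,j=0): S=91.6896, K−S=45.5304, hold=48.6772 ⇒ V=48.6772 continue | (k=1,j=1): S=130.9850, K−S=6.2350, hold=26.6315 ⇒ V=26.6315 continue
k=0: (k=0,j=0): S=109.5900, K−S=27.6300, hold=37.9735 ⇒ V=37.9735 continue

price = 37.9735
tree:
37.9735
48.6772 26.6315
60.5758 36.1598 16.4345
73.0372 47.6008 23.9743 8.3005
83.5207 60.5069 33.9505 13.2431 2.9337
92.2920 73.0372 46.3564 20.6638 5.1965 0.4645
99.6305 83.5207 60.5069 31.3082 9.1448 0.8892 0.0000
105.7703 92.2920 73.0372 45.5304 15.9695 1.7019 0.0000 0.0000
110.9073 99.6305 83.5207 60.5069 27.6300 3.2575 0.0000 0.0000 0.0000
115.2052 105.7703 92.2920 73.0372 45.5304 6.2350 0.0000 0.0000 0.0000 0.0000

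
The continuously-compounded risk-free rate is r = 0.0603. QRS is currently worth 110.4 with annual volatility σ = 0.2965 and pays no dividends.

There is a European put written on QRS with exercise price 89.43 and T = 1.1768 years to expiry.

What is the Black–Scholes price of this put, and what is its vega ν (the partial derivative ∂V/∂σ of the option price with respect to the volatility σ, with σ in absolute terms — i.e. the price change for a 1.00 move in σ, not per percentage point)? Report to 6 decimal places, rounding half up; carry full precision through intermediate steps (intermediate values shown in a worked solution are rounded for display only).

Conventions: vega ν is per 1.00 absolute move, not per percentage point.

σ√T = 0.2965·√1.1768 = 0.321644
d₁ = (ln(S/K) + (r+σ²/2)T) / (σ√T) = (ln(110.4/89.43) + (0.0603+0.2965²/2)·1.1768) / 0.321644 = (0.210654 + 0.122689) / 0.321644 = 1.036370
d₂ = d₁ − σ√T = 1.036370 − 0.321644 = 0.714725
e^{−rT} = 0.931498
N(−d₁) = 0.150015,  N(−d₂) = 0.237389
Put price V = K·e^{−rT}·N(−d₂) − S·N(−d₁) = 19.775459 − 16.561639 = 3.213820
φ(d₁) = (1/√(2π))·e^{−d₁²/2} = 0.233174
ν = S·φ(d₁)·√T = 27.925491

price = 3.213820
ν = 27.925491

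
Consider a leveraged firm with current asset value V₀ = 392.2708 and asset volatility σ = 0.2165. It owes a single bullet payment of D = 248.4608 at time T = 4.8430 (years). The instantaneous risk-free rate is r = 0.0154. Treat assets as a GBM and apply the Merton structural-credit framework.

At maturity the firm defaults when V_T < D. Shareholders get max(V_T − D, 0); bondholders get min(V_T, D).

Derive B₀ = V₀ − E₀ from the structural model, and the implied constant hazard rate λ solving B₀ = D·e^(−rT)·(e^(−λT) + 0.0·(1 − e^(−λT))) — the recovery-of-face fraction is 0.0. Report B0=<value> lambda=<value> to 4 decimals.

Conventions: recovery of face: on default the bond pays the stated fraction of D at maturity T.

B0=221.2360 lambda=0.0086

With assets at 392.2708 and a single debt payment of 248.4608 at 4.8430 years:
d₁ = [ln(V₀/D) + (r + σ²/2)T] / (σ√T)
   = [ln(392.2708/248.4608) + (0.0154 + 0.5·0.2165²)·4.8430] / (0.2165·√4.8430)
   = [0.456667 + 0.188083] / 0.476448 = 1.353246
d₂ = d₁ − σ√T = 1.353246 − 0.476448 = 0.876798
N(d₁) = 0.912011,  N(d₂) = 0.809702,  e^(−rT) = 0.928131
E₀ = V₀·N(d₁) − D·e^(−rT)·N(d₂)
   = 392.2708·0.912011 − 248.4608·0.928131·0.809702 = 171.034792
B₀ = V₀ − E₀ = 392.2708 − 171.034792 = 221.236008
e^(−λT) = (B₀·e^(rT)/D − 0)/(1 − 0) = (221.2360·1.077434/248.4608 − 0)/1 = 0.95937535
λ = −ln(0.95937535)/4.8430 = 0.008563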